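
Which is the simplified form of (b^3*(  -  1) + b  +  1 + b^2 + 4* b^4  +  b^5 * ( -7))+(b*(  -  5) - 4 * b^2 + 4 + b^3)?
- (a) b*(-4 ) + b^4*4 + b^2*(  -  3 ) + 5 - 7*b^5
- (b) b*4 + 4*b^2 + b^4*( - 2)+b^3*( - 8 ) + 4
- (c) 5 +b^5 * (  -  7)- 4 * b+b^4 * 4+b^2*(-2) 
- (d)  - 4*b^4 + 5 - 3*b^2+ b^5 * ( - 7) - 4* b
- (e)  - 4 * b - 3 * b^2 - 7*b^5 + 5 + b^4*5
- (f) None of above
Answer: a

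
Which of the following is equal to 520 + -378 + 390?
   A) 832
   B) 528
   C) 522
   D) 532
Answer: D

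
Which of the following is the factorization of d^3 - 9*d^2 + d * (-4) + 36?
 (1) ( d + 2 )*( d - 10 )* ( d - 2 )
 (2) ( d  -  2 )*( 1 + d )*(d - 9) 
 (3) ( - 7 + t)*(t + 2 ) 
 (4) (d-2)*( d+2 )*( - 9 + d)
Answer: 4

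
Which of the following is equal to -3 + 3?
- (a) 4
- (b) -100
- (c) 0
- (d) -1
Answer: c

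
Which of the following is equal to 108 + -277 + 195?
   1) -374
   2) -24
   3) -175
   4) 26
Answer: 4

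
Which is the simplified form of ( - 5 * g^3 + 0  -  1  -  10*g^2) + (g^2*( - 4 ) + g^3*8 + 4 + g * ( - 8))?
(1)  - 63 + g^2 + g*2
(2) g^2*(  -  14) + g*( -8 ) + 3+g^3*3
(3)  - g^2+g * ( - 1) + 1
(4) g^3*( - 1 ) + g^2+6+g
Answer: 2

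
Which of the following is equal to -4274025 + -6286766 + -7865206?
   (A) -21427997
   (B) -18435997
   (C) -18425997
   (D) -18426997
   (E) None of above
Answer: C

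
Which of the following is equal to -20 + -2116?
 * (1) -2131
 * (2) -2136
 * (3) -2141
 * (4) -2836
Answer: 2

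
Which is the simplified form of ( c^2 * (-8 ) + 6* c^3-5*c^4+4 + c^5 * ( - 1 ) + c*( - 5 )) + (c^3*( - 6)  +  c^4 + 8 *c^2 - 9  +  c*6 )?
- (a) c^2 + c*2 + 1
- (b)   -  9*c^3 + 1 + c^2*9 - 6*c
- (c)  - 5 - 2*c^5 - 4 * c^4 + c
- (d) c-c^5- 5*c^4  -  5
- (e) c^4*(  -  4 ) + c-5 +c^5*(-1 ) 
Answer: e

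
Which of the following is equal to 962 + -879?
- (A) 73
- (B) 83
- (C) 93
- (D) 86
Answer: B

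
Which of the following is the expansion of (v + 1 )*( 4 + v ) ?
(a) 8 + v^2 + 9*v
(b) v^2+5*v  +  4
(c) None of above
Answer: b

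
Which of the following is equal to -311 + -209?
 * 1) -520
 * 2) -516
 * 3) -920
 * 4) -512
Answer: 1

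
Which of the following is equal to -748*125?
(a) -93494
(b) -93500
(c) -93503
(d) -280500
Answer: b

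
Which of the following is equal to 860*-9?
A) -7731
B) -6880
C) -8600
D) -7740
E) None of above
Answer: D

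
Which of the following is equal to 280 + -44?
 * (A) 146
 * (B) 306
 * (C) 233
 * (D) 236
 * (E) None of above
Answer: D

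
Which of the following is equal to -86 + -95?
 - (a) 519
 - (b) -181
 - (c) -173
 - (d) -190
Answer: b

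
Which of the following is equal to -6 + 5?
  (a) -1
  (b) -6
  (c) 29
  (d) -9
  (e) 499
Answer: a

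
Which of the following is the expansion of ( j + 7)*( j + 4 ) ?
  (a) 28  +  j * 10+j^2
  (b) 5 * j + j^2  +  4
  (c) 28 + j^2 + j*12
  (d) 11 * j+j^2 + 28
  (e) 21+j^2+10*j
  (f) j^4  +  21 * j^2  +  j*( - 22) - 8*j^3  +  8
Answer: d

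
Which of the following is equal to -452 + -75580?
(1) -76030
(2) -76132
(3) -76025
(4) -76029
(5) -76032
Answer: 5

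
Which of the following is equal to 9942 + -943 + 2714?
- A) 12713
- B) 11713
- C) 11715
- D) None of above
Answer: B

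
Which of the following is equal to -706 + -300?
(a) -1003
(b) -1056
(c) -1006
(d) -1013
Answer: c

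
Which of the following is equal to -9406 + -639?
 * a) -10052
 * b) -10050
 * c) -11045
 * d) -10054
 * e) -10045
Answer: e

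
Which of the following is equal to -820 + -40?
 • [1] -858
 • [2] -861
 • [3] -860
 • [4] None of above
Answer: 3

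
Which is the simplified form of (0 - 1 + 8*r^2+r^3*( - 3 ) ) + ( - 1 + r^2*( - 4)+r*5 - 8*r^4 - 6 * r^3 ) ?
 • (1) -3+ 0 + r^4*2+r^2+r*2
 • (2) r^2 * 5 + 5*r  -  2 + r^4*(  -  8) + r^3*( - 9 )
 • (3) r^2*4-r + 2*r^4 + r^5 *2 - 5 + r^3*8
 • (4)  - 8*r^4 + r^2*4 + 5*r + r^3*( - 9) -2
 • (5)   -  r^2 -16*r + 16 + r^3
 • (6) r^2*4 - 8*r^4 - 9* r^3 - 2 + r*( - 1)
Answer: 4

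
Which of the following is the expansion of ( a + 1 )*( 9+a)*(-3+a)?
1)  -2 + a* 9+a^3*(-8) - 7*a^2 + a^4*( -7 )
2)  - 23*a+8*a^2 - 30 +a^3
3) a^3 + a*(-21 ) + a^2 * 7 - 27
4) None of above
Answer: 3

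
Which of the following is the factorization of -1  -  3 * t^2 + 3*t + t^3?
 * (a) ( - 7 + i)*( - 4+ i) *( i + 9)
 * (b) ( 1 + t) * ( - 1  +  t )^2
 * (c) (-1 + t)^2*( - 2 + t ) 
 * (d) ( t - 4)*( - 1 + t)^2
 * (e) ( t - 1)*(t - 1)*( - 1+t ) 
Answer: e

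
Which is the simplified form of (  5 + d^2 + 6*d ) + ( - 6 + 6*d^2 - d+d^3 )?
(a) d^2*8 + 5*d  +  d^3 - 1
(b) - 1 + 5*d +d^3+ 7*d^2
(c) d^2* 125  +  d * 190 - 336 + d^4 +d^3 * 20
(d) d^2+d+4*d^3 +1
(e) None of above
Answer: b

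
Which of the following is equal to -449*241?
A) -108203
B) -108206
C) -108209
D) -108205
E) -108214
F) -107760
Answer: C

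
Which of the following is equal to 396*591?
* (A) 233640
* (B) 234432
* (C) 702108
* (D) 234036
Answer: D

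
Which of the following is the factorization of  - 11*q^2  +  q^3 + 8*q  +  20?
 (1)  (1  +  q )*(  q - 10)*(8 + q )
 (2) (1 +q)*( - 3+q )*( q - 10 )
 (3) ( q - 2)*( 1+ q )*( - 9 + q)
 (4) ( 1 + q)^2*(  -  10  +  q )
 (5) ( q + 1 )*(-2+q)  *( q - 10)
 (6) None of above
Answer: 5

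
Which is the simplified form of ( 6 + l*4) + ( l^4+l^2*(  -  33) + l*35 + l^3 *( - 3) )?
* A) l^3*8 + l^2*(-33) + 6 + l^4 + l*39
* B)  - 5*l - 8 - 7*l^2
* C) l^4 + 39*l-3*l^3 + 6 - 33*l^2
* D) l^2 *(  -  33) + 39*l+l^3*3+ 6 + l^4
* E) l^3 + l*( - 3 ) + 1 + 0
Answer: C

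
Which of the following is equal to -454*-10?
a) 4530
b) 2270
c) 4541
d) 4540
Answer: d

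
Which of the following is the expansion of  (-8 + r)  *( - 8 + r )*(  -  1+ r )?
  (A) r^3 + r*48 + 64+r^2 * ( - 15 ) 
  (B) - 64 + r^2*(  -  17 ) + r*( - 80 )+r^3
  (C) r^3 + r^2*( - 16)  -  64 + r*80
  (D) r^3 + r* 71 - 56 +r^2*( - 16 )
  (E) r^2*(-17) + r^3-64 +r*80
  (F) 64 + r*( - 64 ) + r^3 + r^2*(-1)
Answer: E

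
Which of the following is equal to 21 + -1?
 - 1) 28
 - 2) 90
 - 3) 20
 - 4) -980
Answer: 3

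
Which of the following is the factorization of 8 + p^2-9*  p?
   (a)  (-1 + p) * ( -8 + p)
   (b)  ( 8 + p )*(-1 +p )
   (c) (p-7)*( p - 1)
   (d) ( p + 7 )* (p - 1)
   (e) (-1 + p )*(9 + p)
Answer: a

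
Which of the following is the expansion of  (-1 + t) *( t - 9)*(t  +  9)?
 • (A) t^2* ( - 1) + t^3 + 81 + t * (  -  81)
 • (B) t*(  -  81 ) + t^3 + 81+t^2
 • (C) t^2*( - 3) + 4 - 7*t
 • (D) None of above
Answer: A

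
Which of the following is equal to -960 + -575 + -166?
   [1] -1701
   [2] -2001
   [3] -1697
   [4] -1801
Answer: 1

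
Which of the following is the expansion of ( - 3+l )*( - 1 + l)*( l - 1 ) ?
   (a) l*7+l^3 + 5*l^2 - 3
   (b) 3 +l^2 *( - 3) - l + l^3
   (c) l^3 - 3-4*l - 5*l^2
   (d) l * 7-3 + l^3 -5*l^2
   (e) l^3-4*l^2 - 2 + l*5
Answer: d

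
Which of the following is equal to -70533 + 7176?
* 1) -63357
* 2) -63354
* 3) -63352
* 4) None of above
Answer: 1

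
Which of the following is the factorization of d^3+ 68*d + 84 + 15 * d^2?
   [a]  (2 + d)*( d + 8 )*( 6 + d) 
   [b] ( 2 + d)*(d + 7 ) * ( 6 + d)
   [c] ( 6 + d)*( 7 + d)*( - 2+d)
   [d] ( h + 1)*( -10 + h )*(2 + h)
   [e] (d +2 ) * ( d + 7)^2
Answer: b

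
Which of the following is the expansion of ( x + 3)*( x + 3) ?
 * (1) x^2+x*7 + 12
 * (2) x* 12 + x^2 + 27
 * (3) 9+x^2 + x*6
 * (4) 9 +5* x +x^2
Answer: 3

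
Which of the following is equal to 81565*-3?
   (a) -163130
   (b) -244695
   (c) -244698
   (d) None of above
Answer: b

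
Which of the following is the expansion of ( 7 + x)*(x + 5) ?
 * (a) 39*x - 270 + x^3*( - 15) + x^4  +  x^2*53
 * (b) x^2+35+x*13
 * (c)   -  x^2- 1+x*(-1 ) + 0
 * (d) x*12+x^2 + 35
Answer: d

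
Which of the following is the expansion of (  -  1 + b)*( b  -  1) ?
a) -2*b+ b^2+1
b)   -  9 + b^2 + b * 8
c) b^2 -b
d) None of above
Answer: a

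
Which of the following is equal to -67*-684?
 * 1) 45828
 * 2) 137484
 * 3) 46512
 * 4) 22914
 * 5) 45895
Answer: 1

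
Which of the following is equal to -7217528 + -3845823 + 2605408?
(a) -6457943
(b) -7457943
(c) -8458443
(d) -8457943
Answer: d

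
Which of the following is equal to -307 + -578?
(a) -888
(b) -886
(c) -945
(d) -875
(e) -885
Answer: e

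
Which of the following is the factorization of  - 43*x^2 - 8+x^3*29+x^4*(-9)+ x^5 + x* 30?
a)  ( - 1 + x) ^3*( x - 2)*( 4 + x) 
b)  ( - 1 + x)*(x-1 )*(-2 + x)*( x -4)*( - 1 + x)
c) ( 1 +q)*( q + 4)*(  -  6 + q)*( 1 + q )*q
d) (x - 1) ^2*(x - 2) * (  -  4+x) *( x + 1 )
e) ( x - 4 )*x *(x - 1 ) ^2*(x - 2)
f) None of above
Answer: b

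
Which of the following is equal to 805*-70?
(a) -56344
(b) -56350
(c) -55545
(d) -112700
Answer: b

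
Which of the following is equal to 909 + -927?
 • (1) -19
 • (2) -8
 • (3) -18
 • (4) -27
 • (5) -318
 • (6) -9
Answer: 3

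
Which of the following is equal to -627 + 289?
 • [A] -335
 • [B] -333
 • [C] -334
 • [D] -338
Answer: D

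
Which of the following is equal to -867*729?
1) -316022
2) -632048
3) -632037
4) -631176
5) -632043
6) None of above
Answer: 5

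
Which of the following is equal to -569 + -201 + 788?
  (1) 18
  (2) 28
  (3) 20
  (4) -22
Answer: 1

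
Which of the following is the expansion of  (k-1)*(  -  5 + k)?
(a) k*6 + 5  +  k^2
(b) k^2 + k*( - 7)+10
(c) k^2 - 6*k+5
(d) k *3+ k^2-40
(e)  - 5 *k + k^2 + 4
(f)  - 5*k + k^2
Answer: c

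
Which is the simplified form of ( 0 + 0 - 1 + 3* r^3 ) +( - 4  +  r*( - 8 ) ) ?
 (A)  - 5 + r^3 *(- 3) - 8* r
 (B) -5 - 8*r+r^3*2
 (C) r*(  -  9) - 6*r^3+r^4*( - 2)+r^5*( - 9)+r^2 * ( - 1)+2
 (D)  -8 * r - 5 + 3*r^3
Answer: D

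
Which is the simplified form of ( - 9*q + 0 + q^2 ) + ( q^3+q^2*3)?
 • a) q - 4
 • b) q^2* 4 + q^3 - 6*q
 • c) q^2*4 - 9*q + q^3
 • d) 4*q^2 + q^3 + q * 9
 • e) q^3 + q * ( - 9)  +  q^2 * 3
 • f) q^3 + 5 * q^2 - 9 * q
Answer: c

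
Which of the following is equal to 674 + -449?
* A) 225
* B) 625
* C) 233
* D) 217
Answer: A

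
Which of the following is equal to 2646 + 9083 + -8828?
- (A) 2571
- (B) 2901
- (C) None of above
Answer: B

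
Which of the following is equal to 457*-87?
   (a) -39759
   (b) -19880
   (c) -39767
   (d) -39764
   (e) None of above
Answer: a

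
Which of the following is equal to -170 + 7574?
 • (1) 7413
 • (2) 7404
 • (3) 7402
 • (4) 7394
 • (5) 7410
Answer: 2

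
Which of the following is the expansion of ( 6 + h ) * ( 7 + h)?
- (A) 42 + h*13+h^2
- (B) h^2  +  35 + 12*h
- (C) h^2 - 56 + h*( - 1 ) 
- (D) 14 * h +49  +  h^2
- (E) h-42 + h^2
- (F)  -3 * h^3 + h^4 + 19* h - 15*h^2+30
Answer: A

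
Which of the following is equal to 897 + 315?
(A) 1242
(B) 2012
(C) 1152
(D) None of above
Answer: D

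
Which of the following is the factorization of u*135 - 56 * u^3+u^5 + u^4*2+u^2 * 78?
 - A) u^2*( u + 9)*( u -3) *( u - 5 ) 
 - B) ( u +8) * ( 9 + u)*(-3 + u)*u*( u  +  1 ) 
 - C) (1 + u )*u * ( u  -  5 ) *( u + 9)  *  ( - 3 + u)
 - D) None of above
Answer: C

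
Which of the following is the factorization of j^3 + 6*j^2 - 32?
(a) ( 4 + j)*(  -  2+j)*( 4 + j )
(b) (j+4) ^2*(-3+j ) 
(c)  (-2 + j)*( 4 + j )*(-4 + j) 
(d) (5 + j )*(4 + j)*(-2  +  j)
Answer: a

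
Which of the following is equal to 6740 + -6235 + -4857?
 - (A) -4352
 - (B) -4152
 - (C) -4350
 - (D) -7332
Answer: A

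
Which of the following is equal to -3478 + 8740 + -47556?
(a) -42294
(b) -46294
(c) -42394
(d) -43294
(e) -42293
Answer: a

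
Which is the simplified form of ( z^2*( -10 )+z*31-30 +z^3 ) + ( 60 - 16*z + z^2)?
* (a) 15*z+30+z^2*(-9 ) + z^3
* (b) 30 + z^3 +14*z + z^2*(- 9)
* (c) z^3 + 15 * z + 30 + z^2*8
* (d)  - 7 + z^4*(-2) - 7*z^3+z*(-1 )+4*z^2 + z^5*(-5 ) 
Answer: a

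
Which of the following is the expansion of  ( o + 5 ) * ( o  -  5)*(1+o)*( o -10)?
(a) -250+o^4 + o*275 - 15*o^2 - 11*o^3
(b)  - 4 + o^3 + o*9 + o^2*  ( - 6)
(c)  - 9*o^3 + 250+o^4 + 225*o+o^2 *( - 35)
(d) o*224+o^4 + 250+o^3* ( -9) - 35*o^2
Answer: c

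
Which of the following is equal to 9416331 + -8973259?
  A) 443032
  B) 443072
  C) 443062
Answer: B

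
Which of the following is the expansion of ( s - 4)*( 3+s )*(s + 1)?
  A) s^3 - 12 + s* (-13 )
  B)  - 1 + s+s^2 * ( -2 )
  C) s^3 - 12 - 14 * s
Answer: A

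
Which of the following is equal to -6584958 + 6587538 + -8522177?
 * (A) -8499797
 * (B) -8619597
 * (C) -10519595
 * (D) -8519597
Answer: D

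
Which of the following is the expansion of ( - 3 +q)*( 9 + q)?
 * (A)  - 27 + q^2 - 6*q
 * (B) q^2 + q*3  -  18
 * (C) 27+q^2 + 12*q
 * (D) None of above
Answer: D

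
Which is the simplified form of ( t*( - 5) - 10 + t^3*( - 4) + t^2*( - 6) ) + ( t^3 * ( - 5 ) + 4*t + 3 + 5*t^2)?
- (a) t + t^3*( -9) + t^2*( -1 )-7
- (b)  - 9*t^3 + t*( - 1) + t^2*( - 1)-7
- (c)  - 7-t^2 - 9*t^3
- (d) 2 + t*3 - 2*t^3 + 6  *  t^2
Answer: b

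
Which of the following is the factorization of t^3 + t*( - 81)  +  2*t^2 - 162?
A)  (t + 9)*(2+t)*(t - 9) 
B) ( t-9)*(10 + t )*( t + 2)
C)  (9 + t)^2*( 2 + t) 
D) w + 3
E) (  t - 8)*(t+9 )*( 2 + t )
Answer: A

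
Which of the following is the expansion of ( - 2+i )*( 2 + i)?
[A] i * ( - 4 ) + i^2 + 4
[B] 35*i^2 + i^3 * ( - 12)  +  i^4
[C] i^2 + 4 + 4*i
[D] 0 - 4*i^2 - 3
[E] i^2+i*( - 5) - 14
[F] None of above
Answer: F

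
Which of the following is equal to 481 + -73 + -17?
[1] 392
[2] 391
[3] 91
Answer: 2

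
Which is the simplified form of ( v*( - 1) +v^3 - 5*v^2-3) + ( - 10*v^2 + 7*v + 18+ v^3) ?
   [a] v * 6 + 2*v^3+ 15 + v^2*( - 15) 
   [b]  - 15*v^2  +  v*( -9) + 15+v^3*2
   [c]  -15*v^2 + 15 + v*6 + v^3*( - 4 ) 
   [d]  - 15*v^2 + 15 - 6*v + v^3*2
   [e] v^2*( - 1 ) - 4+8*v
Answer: a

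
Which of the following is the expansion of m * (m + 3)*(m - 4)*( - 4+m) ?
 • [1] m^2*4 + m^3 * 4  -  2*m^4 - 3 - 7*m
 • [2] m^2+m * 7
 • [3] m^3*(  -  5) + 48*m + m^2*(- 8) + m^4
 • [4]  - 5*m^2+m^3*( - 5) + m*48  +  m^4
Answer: 3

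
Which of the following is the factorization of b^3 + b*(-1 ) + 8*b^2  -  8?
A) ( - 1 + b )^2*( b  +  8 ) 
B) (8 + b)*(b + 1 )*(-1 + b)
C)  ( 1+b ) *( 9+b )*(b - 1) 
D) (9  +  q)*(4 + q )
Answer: B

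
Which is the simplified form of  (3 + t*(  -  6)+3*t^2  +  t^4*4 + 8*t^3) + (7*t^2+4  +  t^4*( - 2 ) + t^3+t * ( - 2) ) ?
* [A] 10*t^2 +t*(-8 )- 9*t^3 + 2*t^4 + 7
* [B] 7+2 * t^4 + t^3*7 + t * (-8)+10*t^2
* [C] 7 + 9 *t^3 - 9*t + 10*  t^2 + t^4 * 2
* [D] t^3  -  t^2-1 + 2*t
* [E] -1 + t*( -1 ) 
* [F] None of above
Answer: F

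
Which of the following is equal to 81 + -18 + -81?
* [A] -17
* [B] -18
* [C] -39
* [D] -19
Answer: B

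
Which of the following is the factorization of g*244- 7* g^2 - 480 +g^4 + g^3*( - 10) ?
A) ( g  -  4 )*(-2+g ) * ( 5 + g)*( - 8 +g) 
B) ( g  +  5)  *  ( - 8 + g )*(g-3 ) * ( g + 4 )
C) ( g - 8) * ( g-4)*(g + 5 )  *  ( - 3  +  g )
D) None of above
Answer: C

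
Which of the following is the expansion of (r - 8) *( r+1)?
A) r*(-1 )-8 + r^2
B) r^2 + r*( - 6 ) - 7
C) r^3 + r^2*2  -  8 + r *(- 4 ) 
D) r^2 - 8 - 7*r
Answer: D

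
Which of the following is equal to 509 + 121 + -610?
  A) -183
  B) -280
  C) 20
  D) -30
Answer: C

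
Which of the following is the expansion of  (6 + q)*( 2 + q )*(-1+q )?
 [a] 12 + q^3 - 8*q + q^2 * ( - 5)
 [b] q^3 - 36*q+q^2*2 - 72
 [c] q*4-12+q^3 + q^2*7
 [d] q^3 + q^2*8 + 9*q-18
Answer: c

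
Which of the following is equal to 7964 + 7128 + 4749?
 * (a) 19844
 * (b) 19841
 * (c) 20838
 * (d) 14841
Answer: b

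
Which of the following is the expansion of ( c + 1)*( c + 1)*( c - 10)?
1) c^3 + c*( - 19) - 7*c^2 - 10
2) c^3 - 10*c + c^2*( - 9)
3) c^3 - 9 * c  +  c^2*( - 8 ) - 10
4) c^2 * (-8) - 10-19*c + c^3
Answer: 4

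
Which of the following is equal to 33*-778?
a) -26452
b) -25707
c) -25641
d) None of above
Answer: d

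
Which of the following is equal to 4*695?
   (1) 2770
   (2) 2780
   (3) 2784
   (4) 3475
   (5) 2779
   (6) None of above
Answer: 2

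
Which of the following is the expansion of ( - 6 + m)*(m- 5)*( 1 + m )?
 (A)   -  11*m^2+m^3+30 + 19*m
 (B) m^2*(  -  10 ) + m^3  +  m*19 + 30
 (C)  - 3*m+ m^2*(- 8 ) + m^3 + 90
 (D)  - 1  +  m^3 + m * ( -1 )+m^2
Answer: B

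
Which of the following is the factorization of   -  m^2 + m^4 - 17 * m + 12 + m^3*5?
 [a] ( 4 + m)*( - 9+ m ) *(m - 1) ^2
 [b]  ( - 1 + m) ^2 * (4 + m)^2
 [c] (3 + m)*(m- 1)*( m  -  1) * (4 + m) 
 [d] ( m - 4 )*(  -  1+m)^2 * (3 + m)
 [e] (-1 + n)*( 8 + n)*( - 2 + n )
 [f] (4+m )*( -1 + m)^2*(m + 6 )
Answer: c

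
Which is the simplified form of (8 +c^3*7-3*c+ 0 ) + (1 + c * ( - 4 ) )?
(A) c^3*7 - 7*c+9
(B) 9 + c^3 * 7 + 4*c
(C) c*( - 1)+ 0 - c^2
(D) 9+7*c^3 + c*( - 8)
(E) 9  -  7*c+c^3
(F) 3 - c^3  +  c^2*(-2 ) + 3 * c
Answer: A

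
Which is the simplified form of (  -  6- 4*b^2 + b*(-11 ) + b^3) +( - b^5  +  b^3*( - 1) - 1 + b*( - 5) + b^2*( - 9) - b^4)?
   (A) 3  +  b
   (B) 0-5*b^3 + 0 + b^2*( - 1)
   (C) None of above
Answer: C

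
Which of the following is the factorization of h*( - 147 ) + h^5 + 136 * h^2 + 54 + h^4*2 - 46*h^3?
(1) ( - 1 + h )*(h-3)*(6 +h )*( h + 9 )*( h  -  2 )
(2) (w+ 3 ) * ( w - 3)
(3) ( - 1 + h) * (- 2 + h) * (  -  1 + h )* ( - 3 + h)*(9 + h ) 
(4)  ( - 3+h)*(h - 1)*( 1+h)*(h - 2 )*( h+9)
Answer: 3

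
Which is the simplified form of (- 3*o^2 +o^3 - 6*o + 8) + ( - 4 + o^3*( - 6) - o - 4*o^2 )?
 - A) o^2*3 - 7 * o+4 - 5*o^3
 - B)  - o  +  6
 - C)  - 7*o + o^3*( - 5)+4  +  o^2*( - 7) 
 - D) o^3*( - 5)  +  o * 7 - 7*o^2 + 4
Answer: C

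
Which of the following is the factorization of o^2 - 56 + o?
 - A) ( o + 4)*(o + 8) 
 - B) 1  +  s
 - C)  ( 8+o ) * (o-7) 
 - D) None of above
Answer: C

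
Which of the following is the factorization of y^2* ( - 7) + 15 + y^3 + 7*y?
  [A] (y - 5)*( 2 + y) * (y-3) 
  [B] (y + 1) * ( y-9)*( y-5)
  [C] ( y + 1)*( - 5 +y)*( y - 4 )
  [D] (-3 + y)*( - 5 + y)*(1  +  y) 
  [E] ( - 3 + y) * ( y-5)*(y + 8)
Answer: D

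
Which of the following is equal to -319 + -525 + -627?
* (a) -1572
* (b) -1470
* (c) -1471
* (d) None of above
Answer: c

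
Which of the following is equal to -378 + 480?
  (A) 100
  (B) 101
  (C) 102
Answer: C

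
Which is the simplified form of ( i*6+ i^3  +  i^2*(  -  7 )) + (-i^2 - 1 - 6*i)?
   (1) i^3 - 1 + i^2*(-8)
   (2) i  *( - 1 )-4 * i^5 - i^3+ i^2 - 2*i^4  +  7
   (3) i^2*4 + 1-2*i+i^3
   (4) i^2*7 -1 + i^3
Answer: 1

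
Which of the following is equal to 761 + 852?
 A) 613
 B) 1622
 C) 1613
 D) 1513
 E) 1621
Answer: C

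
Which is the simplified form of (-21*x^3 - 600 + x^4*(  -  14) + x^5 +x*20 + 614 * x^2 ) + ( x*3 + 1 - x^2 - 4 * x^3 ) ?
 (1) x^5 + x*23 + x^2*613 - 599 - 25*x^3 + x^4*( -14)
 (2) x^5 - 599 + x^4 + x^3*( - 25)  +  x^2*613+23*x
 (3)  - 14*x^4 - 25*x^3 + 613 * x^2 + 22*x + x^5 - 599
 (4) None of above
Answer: 1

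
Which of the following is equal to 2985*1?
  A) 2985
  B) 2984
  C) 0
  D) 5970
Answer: A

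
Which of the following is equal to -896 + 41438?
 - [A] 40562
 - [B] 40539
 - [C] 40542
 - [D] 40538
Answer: C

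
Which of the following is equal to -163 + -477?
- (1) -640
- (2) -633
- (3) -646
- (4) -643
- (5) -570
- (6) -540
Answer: 1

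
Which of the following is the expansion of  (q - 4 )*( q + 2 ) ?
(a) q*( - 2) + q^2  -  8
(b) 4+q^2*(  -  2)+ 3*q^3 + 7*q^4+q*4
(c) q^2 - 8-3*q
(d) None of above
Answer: a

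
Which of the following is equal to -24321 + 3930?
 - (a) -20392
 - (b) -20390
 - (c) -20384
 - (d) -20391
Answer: d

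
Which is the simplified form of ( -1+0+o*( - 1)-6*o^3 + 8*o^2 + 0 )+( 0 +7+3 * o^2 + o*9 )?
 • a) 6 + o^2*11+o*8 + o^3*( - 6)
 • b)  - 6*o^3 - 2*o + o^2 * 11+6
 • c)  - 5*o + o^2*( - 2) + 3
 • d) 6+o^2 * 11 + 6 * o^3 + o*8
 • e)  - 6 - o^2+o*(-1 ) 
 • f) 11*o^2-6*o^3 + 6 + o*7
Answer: a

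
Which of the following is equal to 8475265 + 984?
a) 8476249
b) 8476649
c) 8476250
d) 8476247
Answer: a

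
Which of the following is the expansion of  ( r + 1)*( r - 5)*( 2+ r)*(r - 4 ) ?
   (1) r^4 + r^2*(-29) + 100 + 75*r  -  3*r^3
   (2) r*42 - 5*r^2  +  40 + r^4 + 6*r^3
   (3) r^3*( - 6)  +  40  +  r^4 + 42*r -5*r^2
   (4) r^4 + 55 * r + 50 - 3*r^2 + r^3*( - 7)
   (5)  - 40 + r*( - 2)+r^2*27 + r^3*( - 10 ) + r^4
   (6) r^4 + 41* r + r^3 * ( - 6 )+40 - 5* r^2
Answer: 3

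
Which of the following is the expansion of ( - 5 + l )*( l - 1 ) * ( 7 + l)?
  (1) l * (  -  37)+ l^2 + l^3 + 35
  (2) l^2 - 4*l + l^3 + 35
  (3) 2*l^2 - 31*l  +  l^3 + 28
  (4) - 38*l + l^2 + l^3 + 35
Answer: 1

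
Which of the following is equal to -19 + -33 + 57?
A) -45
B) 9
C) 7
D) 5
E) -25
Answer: D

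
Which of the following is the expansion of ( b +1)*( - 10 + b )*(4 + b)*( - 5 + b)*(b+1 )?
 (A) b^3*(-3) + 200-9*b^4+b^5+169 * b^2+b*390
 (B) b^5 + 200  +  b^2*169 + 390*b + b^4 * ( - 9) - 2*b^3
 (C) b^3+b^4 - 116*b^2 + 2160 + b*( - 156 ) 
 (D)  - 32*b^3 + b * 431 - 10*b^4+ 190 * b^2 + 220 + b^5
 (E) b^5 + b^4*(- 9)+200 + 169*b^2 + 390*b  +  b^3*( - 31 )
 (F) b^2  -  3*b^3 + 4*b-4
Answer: E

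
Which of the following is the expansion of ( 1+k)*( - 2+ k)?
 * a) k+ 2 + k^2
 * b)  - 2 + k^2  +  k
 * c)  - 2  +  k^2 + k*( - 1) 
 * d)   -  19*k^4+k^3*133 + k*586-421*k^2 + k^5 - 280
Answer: c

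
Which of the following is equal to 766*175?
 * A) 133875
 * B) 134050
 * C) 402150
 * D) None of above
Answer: B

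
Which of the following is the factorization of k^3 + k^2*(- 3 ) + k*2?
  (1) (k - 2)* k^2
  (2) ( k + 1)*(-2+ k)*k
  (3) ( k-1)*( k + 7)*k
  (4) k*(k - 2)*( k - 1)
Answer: 4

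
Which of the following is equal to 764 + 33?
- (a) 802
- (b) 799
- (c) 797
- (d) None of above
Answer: c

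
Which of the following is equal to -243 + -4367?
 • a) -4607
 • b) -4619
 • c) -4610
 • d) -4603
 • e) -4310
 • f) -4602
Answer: c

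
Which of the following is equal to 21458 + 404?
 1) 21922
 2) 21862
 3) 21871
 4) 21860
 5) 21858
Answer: 2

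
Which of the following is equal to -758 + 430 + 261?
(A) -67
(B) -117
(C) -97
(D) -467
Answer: A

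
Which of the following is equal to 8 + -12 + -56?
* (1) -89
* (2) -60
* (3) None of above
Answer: 2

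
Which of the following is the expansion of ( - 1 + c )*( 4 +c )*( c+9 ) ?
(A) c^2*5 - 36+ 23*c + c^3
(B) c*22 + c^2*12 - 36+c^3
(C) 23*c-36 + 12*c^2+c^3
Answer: C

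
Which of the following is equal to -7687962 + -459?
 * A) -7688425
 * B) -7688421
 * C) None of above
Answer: B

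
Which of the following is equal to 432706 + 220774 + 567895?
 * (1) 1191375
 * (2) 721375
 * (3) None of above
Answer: 3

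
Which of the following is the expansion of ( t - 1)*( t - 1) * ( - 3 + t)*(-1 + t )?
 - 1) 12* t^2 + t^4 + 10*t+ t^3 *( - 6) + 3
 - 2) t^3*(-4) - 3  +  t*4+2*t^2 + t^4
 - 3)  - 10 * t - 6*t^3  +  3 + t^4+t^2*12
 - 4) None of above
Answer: 3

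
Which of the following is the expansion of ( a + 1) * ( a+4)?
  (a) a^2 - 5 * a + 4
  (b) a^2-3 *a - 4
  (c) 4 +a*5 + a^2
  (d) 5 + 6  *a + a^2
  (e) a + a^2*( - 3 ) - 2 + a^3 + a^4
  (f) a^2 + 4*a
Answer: c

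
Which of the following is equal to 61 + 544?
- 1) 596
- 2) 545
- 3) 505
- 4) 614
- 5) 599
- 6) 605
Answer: 6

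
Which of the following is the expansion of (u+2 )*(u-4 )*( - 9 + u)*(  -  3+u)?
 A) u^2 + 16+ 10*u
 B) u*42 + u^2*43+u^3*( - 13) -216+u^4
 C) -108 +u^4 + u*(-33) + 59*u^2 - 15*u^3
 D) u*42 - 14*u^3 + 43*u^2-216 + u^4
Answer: D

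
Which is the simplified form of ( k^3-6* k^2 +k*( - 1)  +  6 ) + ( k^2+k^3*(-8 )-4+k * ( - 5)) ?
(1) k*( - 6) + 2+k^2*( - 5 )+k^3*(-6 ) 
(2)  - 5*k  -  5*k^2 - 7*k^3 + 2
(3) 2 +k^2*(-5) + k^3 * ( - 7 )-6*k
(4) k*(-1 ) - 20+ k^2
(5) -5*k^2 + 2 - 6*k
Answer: 3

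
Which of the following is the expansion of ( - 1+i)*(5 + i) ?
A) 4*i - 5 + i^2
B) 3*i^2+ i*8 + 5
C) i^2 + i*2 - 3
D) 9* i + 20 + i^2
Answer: A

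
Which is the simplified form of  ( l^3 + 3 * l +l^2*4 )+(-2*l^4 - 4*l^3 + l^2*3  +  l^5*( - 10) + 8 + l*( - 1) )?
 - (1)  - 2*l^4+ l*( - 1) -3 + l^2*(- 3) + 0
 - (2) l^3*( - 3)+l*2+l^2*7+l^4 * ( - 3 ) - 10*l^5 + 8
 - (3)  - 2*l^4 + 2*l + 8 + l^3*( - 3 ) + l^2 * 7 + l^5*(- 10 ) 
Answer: 3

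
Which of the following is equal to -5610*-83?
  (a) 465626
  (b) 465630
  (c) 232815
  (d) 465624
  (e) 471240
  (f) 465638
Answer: b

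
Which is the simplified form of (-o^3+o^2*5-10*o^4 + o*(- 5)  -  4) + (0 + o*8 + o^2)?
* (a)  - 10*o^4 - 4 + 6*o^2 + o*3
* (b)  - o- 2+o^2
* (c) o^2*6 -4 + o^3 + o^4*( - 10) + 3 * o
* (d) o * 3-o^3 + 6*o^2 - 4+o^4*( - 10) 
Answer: d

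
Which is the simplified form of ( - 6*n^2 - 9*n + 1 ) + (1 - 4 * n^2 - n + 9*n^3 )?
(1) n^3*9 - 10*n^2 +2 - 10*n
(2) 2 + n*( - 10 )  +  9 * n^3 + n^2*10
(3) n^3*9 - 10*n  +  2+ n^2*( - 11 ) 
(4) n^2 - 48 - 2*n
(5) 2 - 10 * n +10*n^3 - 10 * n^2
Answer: 1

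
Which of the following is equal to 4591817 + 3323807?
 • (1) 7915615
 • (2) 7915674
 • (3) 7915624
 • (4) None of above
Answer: 3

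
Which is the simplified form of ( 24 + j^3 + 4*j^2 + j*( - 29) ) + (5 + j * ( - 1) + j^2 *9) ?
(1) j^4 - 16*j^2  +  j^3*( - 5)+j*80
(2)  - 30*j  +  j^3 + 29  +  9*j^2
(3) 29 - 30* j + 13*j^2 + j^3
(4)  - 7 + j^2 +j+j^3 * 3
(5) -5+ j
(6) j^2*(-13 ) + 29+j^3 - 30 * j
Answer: 3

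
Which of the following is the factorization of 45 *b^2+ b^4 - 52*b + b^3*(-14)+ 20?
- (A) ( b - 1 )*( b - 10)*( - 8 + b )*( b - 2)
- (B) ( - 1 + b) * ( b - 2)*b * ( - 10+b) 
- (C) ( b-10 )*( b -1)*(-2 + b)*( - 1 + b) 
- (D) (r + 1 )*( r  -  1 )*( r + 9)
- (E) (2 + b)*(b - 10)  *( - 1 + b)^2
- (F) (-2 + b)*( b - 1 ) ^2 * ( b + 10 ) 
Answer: C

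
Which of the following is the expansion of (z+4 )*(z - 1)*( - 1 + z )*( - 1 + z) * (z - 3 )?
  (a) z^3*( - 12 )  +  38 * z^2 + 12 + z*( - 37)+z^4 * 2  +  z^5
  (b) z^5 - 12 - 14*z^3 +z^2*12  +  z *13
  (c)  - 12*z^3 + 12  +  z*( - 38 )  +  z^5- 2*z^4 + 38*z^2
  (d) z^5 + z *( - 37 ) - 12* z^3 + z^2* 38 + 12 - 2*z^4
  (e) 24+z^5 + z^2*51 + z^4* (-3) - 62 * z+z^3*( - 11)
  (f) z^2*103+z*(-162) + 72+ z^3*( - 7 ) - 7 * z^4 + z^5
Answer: d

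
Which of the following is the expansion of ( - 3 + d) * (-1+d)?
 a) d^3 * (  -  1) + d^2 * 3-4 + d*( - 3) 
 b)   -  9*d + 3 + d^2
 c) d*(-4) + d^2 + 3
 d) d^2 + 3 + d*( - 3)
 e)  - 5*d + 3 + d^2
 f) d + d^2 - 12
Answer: c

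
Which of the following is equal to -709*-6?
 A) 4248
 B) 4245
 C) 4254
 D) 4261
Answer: C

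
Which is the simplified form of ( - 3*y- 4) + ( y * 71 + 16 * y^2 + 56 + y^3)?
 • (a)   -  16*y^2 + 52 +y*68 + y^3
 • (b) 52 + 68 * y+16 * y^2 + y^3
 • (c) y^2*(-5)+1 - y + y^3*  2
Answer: b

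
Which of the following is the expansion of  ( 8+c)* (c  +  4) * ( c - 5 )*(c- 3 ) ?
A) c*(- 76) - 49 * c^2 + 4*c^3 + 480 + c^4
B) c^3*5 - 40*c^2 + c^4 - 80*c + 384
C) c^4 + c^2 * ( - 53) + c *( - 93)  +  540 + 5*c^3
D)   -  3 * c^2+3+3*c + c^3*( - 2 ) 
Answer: A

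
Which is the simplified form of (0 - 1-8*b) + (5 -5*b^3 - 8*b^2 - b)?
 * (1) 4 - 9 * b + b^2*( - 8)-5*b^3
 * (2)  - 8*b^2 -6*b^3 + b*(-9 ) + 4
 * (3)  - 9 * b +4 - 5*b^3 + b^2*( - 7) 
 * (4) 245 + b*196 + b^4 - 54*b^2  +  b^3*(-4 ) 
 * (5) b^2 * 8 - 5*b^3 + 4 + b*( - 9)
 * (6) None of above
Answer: 1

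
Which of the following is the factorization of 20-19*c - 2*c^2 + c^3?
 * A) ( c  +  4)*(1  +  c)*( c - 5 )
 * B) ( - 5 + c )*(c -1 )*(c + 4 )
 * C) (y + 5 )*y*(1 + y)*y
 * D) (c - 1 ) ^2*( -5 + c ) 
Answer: B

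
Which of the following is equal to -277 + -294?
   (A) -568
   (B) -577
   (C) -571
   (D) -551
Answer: C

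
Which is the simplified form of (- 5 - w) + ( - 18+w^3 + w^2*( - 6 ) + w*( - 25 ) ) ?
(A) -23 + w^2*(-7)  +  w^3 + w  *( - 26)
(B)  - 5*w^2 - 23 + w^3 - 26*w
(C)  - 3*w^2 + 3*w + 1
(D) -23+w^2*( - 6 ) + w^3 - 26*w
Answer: D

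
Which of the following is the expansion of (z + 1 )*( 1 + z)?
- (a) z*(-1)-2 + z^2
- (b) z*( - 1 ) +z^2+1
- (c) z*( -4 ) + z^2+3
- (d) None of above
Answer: d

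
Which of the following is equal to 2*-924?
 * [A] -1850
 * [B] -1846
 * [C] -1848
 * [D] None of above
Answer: C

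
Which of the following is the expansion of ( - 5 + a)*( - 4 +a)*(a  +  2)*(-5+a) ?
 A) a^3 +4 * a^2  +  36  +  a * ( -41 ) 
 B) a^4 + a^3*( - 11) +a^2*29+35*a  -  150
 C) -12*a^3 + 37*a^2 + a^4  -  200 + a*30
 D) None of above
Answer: C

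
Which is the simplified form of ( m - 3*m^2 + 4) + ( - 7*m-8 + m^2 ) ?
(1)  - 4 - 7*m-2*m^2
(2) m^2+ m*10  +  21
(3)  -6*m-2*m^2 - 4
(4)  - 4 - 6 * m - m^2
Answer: 3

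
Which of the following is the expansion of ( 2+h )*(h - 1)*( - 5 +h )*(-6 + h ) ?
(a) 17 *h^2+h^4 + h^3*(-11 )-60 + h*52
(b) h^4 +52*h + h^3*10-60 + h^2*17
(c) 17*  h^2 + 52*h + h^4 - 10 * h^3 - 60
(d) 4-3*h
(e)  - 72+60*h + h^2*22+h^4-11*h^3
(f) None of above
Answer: c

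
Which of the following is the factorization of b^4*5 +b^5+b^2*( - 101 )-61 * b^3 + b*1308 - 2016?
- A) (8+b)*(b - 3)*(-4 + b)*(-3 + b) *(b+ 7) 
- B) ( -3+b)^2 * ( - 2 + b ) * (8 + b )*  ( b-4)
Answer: A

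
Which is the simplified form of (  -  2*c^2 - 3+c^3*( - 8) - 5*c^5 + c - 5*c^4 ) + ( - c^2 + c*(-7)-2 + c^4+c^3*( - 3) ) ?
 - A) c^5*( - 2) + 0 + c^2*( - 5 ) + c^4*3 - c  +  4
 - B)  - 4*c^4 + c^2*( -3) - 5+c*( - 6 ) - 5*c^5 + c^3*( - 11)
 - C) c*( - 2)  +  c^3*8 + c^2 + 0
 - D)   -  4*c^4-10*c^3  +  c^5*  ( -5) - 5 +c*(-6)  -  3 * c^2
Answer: B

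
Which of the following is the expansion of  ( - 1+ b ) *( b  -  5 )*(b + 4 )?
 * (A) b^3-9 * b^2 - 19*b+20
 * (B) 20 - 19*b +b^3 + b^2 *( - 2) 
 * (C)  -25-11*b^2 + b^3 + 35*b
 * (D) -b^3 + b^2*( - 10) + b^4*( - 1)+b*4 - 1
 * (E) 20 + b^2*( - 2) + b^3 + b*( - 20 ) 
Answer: B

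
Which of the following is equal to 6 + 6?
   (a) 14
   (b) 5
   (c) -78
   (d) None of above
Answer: d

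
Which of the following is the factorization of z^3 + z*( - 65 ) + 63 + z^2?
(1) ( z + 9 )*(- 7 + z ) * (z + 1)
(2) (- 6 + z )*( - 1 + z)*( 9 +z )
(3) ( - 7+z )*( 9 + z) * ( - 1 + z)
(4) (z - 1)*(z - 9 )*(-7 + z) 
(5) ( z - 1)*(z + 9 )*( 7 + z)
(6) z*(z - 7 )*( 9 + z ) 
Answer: 3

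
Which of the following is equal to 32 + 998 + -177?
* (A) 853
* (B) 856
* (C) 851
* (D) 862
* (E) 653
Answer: A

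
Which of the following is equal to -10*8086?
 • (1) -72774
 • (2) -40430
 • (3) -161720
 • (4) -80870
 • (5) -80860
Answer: 5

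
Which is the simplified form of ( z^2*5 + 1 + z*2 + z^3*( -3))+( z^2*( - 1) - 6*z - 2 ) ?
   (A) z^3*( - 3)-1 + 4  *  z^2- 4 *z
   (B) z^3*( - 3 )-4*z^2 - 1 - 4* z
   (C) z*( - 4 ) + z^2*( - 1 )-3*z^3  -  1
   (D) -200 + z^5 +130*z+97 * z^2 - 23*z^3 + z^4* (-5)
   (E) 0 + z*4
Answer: A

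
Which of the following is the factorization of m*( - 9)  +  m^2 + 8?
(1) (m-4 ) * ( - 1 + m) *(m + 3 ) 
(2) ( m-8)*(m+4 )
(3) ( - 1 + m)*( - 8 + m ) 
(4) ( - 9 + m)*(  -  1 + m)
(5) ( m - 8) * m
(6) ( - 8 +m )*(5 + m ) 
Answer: 3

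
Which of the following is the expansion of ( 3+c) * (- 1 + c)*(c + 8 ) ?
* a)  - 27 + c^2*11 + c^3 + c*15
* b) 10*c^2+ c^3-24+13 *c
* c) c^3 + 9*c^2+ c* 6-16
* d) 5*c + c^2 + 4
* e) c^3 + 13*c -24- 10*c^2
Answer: b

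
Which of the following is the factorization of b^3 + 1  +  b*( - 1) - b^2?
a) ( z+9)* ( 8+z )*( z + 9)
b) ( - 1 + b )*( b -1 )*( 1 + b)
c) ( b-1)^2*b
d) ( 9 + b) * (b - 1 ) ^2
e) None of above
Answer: b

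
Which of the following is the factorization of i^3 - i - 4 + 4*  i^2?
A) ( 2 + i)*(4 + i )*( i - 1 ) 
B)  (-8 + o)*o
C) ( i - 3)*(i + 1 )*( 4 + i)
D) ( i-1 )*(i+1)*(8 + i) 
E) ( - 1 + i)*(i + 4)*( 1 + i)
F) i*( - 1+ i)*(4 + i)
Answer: E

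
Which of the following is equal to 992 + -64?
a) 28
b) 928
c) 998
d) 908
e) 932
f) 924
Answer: b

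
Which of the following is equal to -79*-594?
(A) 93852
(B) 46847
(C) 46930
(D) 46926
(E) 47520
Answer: D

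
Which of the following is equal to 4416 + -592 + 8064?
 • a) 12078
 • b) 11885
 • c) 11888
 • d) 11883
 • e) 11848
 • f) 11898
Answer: c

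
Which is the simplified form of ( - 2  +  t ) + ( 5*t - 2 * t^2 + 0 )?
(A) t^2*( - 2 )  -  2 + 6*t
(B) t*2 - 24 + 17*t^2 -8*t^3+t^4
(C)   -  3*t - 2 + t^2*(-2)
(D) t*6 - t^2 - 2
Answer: A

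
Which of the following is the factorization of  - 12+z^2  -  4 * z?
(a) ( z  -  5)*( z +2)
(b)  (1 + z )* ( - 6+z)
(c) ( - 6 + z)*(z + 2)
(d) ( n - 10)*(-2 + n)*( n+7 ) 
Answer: c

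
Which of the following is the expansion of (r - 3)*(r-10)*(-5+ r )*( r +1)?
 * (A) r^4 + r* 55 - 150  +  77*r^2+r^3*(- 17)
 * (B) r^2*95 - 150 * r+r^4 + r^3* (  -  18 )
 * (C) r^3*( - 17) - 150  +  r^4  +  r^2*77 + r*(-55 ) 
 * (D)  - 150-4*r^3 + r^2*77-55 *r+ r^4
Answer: C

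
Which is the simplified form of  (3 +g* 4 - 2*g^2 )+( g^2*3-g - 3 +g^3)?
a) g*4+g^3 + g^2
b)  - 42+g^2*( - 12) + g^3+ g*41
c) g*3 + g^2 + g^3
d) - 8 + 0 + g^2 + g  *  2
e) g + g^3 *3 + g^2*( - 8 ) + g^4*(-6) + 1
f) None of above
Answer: c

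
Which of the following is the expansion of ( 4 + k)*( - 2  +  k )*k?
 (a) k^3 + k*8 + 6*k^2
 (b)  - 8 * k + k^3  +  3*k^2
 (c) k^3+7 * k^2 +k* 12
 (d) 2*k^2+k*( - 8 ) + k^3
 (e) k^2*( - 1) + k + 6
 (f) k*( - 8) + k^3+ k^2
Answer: d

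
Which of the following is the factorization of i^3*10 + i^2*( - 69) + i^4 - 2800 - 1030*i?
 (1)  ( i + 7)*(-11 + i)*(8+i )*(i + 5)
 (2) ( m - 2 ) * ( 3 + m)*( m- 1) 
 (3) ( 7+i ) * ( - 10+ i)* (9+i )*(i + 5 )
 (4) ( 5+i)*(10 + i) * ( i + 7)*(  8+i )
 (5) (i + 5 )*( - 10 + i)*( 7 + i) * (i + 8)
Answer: 5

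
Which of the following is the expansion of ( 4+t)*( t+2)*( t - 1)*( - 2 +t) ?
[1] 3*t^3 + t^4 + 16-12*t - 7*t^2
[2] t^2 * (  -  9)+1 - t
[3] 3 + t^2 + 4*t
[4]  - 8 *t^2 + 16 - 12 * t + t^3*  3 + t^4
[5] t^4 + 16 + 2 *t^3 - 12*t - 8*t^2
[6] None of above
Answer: 4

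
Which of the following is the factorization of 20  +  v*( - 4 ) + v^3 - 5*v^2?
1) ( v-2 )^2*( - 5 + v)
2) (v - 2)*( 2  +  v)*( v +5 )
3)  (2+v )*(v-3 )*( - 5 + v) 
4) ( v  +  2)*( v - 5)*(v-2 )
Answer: 4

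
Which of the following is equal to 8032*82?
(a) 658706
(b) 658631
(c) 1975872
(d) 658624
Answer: d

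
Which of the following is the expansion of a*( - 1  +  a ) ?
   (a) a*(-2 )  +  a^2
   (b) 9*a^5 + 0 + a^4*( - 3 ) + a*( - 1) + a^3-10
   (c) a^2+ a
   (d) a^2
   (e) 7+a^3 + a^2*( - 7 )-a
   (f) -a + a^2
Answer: f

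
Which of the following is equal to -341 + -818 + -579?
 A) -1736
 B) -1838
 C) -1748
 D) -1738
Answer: D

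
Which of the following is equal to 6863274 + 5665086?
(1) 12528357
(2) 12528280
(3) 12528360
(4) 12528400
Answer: 3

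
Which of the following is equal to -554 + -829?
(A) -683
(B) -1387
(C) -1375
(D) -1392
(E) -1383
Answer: E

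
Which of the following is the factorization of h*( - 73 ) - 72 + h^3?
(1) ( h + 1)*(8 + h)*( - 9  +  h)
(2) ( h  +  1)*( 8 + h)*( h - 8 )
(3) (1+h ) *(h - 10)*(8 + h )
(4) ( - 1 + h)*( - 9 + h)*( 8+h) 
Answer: 1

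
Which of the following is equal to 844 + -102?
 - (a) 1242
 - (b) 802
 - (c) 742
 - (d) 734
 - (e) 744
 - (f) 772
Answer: c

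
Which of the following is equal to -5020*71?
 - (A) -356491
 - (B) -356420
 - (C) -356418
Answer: B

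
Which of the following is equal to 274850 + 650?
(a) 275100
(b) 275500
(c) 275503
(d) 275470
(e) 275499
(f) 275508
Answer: b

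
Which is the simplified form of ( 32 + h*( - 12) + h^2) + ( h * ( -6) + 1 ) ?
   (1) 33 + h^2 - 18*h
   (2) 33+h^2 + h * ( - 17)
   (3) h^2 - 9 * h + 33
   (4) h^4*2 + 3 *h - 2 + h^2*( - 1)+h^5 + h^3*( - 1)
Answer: 1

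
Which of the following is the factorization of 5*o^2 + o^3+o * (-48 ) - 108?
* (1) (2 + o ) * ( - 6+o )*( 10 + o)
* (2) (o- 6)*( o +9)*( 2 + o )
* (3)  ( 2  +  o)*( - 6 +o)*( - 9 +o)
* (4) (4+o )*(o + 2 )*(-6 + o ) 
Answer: 2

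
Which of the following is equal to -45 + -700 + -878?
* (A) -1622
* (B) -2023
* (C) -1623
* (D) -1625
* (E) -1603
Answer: C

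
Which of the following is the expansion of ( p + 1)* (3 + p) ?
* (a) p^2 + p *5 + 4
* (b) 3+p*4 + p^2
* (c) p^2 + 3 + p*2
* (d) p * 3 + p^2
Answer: b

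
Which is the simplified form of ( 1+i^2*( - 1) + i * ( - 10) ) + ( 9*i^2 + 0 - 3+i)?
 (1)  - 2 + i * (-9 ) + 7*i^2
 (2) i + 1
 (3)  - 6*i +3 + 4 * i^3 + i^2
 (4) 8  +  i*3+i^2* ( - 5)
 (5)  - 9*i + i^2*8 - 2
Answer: 5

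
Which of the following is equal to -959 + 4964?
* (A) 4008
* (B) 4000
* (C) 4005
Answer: C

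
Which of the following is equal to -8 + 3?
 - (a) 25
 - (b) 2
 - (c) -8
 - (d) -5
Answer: d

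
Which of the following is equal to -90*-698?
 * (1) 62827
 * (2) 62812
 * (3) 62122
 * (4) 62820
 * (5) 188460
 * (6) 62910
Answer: 4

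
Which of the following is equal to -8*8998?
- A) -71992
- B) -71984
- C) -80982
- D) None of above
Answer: B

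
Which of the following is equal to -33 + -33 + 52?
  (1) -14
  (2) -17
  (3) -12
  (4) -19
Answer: 1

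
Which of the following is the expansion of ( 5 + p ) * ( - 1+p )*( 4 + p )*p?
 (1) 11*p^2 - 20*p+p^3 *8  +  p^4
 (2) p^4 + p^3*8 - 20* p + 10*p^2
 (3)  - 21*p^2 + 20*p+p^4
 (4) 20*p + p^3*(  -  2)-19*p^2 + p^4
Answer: 1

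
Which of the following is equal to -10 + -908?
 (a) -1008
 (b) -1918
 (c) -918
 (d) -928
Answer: c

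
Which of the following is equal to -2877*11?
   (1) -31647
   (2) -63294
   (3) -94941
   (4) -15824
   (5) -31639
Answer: 1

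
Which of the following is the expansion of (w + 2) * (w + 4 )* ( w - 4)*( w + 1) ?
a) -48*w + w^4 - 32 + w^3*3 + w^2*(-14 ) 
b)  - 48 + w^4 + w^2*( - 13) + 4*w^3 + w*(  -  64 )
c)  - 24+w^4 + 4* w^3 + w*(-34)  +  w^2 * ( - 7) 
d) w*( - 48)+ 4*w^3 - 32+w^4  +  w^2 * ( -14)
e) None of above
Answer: a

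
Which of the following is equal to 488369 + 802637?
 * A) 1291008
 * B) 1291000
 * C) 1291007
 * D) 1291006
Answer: D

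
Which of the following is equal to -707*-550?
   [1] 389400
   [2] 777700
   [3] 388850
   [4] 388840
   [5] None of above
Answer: 3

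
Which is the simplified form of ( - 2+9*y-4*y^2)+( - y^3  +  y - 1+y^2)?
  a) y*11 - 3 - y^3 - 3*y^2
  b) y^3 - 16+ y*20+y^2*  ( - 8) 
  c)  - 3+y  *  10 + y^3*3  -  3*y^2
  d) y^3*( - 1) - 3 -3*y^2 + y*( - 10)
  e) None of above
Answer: e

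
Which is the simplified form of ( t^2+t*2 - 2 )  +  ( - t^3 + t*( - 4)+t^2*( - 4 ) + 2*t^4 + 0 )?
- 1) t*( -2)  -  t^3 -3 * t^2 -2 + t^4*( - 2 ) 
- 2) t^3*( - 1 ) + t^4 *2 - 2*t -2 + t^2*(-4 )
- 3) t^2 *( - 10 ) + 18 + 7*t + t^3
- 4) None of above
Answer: 4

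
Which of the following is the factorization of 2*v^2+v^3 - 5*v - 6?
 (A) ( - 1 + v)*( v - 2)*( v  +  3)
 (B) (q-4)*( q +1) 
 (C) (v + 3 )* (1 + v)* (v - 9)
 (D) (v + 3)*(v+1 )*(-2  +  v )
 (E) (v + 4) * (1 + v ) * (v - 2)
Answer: D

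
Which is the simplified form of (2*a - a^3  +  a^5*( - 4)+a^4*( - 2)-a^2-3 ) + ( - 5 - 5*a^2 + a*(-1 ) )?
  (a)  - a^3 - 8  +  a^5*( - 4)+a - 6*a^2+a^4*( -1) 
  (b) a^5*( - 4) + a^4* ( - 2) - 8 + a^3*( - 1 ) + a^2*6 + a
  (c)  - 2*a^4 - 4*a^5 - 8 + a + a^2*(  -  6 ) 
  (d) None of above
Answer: d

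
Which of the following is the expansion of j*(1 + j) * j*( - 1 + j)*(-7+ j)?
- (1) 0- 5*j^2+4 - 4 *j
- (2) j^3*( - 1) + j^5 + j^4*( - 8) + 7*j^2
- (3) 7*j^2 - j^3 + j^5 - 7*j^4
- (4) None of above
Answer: 3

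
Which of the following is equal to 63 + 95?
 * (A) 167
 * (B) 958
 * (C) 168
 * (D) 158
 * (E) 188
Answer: D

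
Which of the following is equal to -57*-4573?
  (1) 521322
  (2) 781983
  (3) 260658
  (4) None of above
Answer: 4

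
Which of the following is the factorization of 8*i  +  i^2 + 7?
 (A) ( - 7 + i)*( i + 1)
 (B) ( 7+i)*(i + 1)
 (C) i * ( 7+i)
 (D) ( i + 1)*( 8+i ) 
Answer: B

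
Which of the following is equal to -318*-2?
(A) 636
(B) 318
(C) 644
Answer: A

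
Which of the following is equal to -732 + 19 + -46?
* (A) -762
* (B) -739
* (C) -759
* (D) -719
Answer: C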